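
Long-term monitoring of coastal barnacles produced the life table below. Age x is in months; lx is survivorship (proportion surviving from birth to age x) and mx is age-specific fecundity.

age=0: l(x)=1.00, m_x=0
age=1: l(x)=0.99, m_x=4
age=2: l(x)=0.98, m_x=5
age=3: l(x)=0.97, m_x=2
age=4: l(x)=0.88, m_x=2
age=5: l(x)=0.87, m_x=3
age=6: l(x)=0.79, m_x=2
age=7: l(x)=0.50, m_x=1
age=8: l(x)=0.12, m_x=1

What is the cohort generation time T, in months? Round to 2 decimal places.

3.09

lx·mx: 0, 3.96, 4.9, 1.94, 1.76, 2.61, 1.58, 0.5, 0.12 → R0 = 17.37
x·lx·mx: 0, 3.96, 9.8, 5.82, 7.04, 13.05, 9.48, 3.5, 0.96 → Σ = 53.61
T = 53.61 / 17.37 = 3.086356… → 3.09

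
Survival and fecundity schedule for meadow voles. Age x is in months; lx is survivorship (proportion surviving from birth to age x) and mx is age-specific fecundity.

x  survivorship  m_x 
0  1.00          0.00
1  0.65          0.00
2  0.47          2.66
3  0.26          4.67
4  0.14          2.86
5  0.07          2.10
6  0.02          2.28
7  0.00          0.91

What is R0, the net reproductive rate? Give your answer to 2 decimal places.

3.06

lx·mx by age: 0, 0, 1.2502, 1.2142, 0.4004, 0.147, 0.0456, 0
R0 = Σ lx·mx = 3.0574 → 3.06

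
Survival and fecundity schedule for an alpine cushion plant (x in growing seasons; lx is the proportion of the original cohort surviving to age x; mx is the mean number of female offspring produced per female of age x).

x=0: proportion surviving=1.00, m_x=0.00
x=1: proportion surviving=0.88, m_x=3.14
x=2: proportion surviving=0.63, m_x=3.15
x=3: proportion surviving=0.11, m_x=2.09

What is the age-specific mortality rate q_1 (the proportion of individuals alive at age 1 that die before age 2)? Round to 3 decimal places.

q_1 = (l_1 − l_2) / l_1 = (0.88 − 0.63) / 0.88
     = 0.25 / 0.88 = 0.284091… → 0.284

0.284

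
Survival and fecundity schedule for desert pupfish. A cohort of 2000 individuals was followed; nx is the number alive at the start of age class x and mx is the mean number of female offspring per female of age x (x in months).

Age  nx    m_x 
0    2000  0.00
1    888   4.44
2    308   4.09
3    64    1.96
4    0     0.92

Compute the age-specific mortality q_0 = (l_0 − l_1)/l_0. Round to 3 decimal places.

lx = nx/n0 = nx/2000: 1, 0.444, 0.154, 0.032, 0
q_0 = (l_0 − l_1) / l_0 = (1 − 0.444) / 1
     = 0.556 / 1 = 0.556 → 0.556

0.556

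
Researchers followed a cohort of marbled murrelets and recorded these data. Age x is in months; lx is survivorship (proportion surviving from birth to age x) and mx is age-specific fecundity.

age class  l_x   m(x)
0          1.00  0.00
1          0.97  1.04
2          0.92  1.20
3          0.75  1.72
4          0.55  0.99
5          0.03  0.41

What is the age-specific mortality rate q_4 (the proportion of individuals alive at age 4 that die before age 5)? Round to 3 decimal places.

0.945

q_4 = (l_4 − l_5) / l_4 = (0.55 − 0.03) / 0.55
     = 0.52 / 0.55 = 0.945455… → 0.945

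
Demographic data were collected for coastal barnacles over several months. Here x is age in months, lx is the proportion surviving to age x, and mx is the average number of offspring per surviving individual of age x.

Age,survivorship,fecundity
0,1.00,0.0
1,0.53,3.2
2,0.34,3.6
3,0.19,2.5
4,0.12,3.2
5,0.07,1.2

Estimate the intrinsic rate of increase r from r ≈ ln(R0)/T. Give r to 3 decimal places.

R0 = Σ lx·mx = 0 + 1.696 + 1.224 + 0.475 + 0.384 + 0.084 = 3.863
Σ x·lx·mx = 7.525; T = 7.525/3.863 = 1.94797…
r ≈ ln(R0)/T = ln(3.863)/1.94797… = 0.69377… → 0.694

0.694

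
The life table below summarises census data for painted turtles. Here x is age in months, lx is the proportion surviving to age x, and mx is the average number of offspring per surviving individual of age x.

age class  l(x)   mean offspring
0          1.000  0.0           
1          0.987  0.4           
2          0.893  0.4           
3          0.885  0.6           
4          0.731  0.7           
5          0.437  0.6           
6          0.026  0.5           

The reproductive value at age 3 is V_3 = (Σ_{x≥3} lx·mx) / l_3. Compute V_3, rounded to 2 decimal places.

lx·mx for x ≥ 3: 0.531, 0.5117, 0.2622, 0.013 → sum = 1.3179
V_3 = 1.3179 / l_3 = 1.3179 / 0.885 = 1.489153… → 1.49

1.49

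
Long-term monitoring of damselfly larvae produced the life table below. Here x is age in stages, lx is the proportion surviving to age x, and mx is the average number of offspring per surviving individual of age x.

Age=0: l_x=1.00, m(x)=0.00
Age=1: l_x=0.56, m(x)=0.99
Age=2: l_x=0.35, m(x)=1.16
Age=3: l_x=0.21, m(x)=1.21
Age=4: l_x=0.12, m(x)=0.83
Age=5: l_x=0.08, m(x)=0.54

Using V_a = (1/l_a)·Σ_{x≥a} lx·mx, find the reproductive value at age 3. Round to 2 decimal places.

lx·mx for x ≥ 3: 0.2541, 0.0996, 0.0432 → sum = 0.3969
V_3 = 0.3969 / l_3 = 0.3969 / 0.21 = 1.89 → 1.89

1.89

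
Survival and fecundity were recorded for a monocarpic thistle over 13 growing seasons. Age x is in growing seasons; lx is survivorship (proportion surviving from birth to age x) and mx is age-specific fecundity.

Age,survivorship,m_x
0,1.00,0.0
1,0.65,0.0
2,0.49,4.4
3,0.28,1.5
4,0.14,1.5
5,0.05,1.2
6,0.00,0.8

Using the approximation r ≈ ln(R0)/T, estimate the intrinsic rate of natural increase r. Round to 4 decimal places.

R0 = Σ lx·mx = 0 + 0 + 2.156 + 0.42 + 0.21 + 0.06 + 0 = 2.846
Σ x·lx·mx = 6.712; T = 6.712/2.846 = 2.3584…
r ≈ ln(R0)/T = ln(2.846)/2.3584… = 0.443485… → 0.4435

0.4435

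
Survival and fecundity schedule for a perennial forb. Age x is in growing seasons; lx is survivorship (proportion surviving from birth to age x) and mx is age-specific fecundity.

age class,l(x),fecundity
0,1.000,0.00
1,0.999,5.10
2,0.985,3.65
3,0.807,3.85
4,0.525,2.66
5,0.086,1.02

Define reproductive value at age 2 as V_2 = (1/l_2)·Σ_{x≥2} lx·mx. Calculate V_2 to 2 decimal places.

8.31

lx·mx for x ≥ 2: 3.59525, 3.10695, 1.3965, 0.08772 → sum = 8.18642
V_2 = 8.18642 / l_2 = 8.18642 / 0.985 = 8.311086… → 8.31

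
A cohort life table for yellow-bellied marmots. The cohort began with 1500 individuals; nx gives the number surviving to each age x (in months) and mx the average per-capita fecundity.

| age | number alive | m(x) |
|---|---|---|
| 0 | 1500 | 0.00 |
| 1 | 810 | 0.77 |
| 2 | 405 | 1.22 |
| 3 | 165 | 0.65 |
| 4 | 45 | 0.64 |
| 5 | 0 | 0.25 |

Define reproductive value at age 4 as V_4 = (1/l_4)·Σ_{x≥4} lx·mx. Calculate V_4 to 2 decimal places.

lx = nx/n0 = nx/1500: 1, 0.54, 0.27, 0.11, 0.03, 0
lx·mx for x ≥ 4: 0.0192, 0 → sum = 0.0192
V_4 = 0.0192 / l_4 = 0.0192 / 0.03 = 0.64 → 0.64

0.64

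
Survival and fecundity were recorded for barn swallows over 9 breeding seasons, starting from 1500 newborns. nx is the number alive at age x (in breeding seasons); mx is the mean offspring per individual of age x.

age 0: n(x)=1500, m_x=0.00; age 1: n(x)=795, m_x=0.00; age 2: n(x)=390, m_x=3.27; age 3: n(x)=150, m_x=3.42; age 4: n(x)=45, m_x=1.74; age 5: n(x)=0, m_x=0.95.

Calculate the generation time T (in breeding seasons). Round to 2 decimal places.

2.36

lx = nx/n0 = nx/1500: 1, 0.53, 0.26, 0.1, 0.03, 0
lx·mx: 0, 0, 0.8502, 0.342, 0.0522, 0 → R0 = 1.2444
x·lx·mx: 0, 0, 1.7004, 1.026, 0.2088, 0 → Σ = 2.9352
T = 2.9352 / 1.2444 = 2.358727… → 2.36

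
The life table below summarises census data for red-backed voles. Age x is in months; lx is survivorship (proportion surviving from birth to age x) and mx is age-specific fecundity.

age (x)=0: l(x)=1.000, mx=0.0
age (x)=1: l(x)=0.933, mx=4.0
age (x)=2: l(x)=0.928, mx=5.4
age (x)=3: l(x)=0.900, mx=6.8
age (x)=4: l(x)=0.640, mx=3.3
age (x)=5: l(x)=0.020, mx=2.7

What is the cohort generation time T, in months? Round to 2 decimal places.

2.40

lx·mx: 0, 3.732, 5.0112, 6.12, 2.112, 0.054 → R0 = 17.0292
x·lx·mx: 0, 3.732, 10.0224, 18.36, 8.448, 0.27 → Σ = 40.8324
T = 40.8324 / 17.0292 = 2.397787… → 2.40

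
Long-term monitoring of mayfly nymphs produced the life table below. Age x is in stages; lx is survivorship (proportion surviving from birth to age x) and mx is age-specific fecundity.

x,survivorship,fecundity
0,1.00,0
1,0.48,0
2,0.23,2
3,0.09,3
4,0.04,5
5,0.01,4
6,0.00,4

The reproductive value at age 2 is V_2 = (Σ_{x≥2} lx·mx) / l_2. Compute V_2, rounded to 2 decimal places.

lx·mx for x ≥ 2: 0.46, 0.27, 0.2, 0.04, 0 → sum = 0.97
V_2 = 0.97 / l_2 = 0.97 / 0.23 = 4.217391… → 4.22

4.22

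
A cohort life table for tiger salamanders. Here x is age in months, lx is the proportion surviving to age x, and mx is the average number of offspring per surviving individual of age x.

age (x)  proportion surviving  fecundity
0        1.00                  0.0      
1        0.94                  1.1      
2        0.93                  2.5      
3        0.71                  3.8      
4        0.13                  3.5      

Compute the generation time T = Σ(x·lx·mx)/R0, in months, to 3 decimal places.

2.395

lx·mx: 0, 1.034, 2.325, 2.698, 0.455 → R0 = 6.512
x·lx·mx: 0, 1.034, 4.65, 8.094, 1.82 → Σ = 15.598
T = 15.598 / 6.512 = 2.39527… → 2.395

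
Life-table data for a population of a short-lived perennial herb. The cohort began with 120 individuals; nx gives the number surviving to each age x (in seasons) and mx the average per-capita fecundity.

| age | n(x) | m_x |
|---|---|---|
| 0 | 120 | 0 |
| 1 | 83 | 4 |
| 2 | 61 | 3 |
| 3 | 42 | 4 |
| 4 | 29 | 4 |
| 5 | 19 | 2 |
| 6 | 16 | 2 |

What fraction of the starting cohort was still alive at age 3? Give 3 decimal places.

l_3 = n_3/n_0 = 42/120 = 0.35 → 0.350

0.350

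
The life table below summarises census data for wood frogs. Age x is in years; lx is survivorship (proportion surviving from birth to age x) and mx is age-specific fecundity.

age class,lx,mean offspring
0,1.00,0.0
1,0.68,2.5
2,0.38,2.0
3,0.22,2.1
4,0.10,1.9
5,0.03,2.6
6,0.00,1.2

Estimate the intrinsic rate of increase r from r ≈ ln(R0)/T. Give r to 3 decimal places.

R0 = Σ lx·mx = 0 + 1.7 + 0.76 + 0.462 + 0.19 + 0.078 + 0 = 3.19
Σ x·lx·mx = 5.756; T = 5.756/3.19 = 1.80439…
r ≈ ln(R0)/T = ln(3.19)/1.80439… = 0.64289… → 0.643

0.643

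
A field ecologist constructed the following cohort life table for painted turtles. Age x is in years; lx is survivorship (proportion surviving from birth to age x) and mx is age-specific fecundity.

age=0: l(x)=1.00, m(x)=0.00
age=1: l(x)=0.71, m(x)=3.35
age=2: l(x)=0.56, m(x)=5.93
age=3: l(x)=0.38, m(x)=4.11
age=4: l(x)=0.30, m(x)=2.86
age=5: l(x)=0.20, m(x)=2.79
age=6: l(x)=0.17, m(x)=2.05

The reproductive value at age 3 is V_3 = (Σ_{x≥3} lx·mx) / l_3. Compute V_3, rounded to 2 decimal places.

8.75

lx·mx for x ≥ 3: 1.5618, 0.858, 0.558, 0.3485 → sum = 3.3263
V_3 = 3.3263 / l_3 = 3.3263 / 0.38 = 8.753421… → 8.75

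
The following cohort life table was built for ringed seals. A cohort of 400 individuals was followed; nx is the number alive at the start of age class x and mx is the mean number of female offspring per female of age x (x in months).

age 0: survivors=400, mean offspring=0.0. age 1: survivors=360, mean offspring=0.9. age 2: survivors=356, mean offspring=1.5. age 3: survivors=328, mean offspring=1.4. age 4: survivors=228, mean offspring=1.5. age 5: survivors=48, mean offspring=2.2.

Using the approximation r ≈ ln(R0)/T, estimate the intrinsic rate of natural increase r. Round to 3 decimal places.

0.561

lx = nx/n0 = nx/400: 1, 0.9, 0.89, 0.82, 0.57, 0.12
R0 = Σ lx·mx = 0 + 0.81 + 1.335 + 1.148 + 0.855 + 0.264 = 4.412
Σ x·lx·mx = 11.664; T = 11.664/4.412 = 2.6437…
r ≈ ln(R0)/T = ln(4.412)/2.6437… = 0.56146… → 0.561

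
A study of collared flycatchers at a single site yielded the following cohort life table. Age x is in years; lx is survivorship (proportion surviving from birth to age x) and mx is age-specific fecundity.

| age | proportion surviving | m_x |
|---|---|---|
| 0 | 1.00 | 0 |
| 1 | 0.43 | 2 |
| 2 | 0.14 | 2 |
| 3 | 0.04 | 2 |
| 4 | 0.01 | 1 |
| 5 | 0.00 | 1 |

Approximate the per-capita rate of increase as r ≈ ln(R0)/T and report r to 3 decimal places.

0.150

R0 = Σ lx·mx = 0 + 0.86 + 0.28 + 0.08 + 0.01 + 0 = 1.23
Σ x·lx·mx = 1.7; T = 1.7/1.23 = 1.38211…
r ≈ ln(R0)/T = ln(1.23)/1.38211… = 0.14978… → 0.150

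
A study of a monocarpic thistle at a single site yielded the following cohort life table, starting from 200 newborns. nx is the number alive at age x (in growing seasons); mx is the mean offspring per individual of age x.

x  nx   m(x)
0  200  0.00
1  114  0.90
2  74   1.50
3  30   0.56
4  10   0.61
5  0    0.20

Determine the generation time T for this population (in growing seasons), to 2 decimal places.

1.69

lx = nx/n0 = nx/200: 1, 0.57, 0.37, 0.15, 0.05, 0
lx·mx: 0, 0.513, 0.555, 0.084, 0.0305, 0 → R0 = 1.1825
x·lx·mx: 0, 0.513, 1.11, 0.252, 0.122, 0 → Σ = 1.997
T = 1.997 / 1.1825 = 1.688795… → 1.69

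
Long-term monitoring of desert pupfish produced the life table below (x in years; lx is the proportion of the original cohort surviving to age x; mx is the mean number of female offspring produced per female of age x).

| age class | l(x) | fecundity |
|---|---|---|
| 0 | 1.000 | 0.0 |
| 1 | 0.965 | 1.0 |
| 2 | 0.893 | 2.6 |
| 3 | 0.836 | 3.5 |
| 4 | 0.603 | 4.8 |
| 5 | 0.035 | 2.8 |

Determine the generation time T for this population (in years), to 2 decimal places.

lx·mx: 0, 0.965, 2.3218, 2.926, 2.8944, 0.098 → R0 = 9.2052
x·lx·mx: 0, 0.965, 4.6436, 8.778, 11.5776, 0.49 → Σ = 26.4542
T = 26.4542 / 9.2052 = 2.873832… → 2.87

2.87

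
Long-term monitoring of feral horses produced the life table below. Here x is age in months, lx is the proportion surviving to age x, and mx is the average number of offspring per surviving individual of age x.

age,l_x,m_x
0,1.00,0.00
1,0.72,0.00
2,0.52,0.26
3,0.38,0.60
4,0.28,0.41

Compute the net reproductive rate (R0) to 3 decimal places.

0.478

lx·mx by age: 0, 0, 0.1352, 0.228, 0.1148
R0 = Σ lx·mx = 0.478 → 0.478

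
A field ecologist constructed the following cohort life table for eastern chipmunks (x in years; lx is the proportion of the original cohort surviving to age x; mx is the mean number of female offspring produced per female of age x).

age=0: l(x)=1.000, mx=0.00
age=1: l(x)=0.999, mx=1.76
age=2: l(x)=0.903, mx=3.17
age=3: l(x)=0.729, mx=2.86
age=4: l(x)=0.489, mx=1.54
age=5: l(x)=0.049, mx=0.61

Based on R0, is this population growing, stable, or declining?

R0 = Σ lx·mx = 0 + 1.75824 + 2.86251 + 2.08494 + 0.75306 + 0.02989 = 7.48864
R0 > 1, so the population is growing.

growing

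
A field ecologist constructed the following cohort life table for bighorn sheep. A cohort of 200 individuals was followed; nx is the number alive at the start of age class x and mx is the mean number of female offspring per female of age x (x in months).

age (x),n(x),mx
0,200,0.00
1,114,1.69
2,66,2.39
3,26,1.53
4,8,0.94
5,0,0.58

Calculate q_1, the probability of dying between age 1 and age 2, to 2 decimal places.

lx = nx/n0 = nx/200: 1, 0.57, 0.33, 0.13, 0.04, 0
q_1 = (l_1 − l_2) / l_1 = (0.57 − 0.33) / 0.57
     = 0.24 / 0.57 = 0.421053… → 0.42

0.42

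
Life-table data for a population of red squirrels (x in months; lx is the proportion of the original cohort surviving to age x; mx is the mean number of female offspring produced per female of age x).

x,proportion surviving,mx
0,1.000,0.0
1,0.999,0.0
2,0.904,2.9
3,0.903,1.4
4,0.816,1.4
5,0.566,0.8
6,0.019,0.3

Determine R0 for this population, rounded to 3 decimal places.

5.487

lx·mx by age: 0, 0, 2.6216, 1.2642, 1.1424, 0.4528, 0.0057
R0 = Σ lx·mx = 5.4867 → 5.487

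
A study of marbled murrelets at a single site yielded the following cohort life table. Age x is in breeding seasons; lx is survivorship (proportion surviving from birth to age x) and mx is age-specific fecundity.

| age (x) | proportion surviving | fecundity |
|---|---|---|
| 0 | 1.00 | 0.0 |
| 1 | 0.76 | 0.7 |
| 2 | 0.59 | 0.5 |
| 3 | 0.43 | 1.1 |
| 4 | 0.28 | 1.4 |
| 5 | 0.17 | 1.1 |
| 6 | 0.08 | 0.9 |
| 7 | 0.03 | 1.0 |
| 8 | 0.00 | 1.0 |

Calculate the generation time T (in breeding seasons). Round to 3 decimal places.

2.870

lx·mx: 0, 0.532, 0.295, 0.473, 0.392, 0.187, 0.072, 0.03, 0 → R0 = 1.981
x·lx·mx: 0, 0.532, 0.59, 1.419, 1.568, 0.935, 0.432, 0.21, 0 → Σ = 5.686
T = 5.686 / 1.981 = 2.870268… → 2.870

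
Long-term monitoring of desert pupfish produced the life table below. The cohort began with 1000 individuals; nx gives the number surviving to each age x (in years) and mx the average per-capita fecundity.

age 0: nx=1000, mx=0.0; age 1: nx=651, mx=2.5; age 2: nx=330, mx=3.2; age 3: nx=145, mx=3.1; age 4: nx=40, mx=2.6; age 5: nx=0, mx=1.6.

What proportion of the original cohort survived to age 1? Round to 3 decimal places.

l_1 = n_1/n_0 = 651/1000 = 0.651 → 0.651

0.651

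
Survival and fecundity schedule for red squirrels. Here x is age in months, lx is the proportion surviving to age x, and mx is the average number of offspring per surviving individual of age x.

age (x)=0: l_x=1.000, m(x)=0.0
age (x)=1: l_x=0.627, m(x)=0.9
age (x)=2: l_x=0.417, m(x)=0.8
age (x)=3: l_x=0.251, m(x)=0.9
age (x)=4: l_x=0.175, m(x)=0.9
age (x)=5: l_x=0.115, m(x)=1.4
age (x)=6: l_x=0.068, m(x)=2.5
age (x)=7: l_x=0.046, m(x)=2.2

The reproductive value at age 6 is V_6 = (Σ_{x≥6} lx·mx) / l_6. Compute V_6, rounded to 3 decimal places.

3.988

lx·mx for x ≥ 6: 0.17, 0.1012 → sum = 0.2712
V_6 = 0.2712 / l_6 = 0.2712 / 0.068 = 3.988235… → 3.988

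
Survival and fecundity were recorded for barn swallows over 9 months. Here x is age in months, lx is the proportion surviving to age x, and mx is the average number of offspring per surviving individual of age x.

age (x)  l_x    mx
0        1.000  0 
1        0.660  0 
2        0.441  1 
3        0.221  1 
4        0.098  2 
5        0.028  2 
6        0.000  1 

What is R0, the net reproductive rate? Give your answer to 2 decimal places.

0.91

lx·mx by age: 0, 0, 0.441, 0.221, 0.196, 0.056, 0
R0 = Σ lx·mx = 0.914 → 0.91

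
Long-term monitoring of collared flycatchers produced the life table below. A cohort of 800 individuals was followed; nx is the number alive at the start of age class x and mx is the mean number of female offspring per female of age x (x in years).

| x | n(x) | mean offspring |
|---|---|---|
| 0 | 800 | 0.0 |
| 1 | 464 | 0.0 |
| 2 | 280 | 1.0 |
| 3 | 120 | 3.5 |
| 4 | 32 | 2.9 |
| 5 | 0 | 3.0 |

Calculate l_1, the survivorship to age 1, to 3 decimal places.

l_1 = n_1/n_0 = 464/800 = 0.58 → 0.580

0.580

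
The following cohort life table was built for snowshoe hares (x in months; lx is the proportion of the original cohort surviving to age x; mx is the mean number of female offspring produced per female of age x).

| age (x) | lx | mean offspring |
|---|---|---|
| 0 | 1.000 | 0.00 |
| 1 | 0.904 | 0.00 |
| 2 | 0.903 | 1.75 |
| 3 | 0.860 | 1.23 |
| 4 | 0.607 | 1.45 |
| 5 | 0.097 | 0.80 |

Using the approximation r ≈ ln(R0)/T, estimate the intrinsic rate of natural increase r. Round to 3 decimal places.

R0 = Σ lx·mx = 0 + 0 + 1.58025 + 1.0578 + 0.88015 + 0.0776 = 3.5958
Σ x·lx·mx = 10.2425; T = 10.2425/3.5958 = 2.84846…
r ≈ ln(R0)/T = ln(3.5958)/2.84846… = 0.44928… → 0.449

0.449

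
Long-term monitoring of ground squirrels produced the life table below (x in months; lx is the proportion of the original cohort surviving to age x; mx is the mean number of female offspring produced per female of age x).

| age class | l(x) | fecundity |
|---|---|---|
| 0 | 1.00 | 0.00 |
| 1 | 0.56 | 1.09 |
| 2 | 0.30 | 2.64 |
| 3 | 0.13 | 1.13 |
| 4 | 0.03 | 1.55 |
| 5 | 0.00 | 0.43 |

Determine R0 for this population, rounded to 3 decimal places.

1.596

lx·mx by age: 0, 0.6104, 0.792, 0.1469, 0.0465, 0
R0 = Σ lx·mx = 1.5958 → 1.596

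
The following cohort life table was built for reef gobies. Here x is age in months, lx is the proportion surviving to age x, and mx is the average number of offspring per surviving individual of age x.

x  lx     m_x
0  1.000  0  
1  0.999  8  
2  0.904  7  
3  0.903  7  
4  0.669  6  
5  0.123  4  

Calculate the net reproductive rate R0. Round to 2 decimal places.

25.15

lx·mx by age: 0, 7.992, 6.328, 6.321, 4.014, 0.492
R0 = Σ lx·mx = 25.147 → 25.15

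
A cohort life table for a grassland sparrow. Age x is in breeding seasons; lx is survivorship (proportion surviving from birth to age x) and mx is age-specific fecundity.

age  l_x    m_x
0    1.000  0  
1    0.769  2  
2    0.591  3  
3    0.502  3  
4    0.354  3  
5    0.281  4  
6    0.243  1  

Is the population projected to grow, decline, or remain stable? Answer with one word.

R0 = Σ lx·mx = 0 + 1.538 + 1.773 + 1.506 + 1.062 + 1.124 + 0.243 = 7.246
R0 > 1, so the population is growing.

growing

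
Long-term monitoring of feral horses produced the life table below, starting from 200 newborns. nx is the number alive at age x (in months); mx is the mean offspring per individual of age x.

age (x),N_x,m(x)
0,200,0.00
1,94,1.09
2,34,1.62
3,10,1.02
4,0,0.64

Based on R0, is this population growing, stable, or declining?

lx = nx/n0 = nx/200: 1, 0.47, 0.17, 0.05, 0
R0 = Σ lx·mx = 0 + 0.5123 + 0.2754 + 0.051 + 0 = 0.8387
R0 < 1, so the population is declining.

declining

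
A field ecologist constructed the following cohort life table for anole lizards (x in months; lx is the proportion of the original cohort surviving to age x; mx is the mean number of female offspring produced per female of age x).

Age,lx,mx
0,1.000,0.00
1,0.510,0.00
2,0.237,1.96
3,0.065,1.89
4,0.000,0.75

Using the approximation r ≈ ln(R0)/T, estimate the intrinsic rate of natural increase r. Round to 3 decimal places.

R0 = Σ lx·mx = 0 + 0 + 0.46452 + 0.12285 + 0 = 0.58737
Σ x·lx·mx = 1.29759; T = 1.29759/0.58737 = 2.20915…
r ≈ ln(R0)/T = ln(0.58737)/2.20915… = -0.24086… → -0.241

-0.241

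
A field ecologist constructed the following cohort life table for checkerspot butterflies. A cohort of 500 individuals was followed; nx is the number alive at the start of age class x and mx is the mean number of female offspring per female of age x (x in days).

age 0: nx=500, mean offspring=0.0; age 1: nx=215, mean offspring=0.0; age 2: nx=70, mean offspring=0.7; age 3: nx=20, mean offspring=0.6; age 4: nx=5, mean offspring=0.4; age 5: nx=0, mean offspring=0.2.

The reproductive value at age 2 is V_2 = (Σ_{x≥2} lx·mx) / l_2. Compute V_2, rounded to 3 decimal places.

lx = nx/n0 = nx/500: 1, 0.43, 0.14, 0.04, 0.01, 0
lx·mx for x ≥ 2: 0.098, 0.024, 0.004, 0 → sum = 0.126
V_2 = 0.126 / l_2 = 0.126 / 0.14 = 0.9 → 0.900

0.900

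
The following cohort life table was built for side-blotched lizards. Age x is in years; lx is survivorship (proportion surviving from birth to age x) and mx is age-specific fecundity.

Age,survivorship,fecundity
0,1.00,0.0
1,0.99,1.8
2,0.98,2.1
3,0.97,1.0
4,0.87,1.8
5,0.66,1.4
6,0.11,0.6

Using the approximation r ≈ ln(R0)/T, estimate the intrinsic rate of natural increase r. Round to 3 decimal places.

0.732

R0 = Σ lx·mx = 0 + 1.782 + 2.058 + 0.97 + 1.566 + 0.924 + 0.066 = 7.366
Σ x·lx·mx = 20.088; T = 20.088/7.366 = 2.72712…
r ≈ ln(R0)/T = ln(7.366)/2.72712… = 0.73223… → 0.732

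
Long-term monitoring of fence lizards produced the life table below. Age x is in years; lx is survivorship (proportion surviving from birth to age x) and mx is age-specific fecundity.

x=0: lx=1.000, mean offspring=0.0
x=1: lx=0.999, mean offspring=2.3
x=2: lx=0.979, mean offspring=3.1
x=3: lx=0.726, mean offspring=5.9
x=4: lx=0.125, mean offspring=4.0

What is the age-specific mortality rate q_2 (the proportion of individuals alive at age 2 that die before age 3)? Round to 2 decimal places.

0.26

q_2 = (l_2 − l_3) / l_2 = (0.979 − 0.726) / 0.979
     = 0.253 / 0.979 = 0.258427… → 0.26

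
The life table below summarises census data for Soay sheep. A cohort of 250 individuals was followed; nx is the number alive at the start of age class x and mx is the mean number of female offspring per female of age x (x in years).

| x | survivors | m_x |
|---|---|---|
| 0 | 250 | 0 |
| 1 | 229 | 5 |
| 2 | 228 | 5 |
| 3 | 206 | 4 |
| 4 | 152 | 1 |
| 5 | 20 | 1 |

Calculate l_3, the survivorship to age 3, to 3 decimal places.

l_3 = n_3/n_0 = 206/250 = 0.824 → 0.824

0.824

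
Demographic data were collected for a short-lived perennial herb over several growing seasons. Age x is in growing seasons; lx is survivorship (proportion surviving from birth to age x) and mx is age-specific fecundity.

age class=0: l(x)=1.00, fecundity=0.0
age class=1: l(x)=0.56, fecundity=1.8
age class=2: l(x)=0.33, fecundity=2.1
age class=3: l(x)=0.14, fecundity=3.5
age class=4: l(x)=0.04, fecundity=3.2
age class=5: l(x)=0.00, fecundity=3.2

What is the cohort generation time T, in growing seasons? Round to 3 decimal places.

1.887

lx·mx: 0, 1.008, 0.693, 0.49, 0.128, 0 → R0 = 2.319
x·lx·mx: 0, 1.008, 1.386, 1.47, 0.512, 0 → Σ = 4.376
T = 4.376 / 2.319 = 1.88702… → 1.887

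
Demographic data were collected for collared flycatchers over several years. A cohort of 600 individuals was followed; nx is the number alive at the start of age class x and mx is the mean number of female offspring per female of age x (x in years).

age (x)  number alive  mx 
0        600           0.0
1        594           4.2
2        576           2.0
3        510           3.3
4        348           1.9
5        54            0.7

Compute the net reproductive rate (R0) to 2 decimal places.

10.05

lx = nx/n0 = nx/600: 1, 0.99, 0.96, 0.85, 0.58, 0.09
lx·mx by age: 0, 4.158, 1.92, 2.805, 1.102, 0.063
R0 = Σ lx·mx = 10.048 → 10.05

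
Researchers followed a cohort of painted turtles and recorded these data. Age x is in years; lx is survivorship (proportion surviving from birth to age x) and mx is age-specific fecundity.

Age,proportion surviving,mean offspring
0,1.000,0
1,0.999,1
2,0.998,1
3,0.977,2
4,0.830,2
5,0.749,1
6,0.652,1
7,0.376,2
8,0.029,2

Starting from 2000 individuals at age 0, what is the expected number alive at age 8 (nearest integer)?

Expected survivors = N0 · l_8 = 2000 × 0.029 = 58 → 58

58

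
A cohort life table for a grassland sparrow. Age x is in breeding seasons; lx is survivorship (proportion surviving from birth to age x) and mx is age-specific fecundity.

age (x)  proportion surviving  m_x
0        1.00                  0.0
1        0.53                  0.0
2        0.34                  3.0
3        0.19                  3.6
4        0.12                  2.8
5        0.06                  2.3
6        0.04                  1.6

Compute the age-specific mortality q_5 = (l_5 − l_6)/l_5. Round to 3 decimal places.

0.333

q_5 = (l_5 − l_6) / l_5 = (0.06 − 0.04) / 0.06
     = 0.02 / 0.06 = 0.333333… → 0.333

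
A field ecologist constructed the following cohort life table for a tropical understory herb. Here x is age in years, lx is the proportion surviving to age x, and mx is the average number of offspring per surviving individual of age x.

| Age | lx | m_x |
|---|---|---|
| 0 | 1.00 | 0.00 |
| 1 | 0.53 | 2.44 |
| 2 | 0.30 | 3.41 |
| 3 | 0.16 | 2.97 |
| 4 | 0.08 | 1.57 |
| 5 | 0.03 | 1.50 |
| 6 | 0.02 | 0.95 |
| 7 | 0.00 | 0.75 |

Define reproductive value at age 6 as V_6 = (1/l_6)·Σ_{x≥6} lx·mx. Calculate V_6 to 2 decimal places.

lx·mx for x ≥ 6: 0.019, 0 → sum = 0.019
V_6 = 0.019 / l_6 = 0.019 / 0.02 = 0.95 → 0.95

0.95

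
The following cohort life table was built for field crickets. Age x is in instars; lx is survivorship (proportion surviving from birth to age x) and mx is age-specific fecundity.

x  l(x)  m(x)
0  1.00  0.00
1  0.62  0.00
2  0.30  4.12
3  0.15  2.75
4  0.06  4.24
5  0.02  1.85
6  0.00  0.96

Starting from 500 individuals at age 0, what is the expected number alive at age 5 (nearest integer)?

10

Expected survivors = N0 · l_5 = 500 × 0.02 = 10 → 10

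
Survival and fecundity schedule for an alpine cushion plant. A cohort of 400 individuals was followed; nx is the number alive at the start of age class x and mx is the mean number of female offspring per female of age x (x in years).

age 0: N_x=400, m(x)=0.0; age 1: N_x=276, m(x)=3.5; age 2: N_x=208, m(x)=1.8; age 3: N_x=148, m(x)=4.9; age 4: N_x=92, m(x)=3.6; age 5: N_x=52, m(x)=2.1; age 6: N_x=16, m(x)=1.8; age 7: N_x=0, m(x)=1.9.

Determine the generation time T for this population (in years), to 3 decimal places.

2.341

lx = nx/n0 = nx/400: 1, 0.69, 0.52, 0.37, 0.23, 0.13, 0.04, 0
lx·mx: 0, 2.415, 0.936, 1.813, 0.828, 0.273, 0.072, 0 → R0 = 6.337
x·lx·mx: 0, 2.415, 1.872, 5.439, 3.312, 1.365, 0.432, 0 → Σ = 14.835
T = 14.835 / 6.337 = 2.341013… → 2.341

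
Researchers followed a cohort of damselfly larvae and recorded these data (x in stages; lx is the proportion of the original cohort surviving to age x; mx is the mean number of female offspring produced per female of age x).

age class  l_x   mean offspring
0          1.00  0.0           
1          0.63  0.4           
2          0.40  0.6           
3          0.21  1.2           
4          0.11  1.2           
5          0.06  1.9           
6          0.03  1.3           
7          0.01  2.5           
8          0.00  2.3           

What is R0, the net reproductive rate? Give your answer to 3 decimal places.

lx·mx by age: 0, 0.252, 0.24, 0.252, 0.132, 0.114, 0.039, 0.025, 0
R0 = Σ lx·mx = 1.054 → 1.054

1.054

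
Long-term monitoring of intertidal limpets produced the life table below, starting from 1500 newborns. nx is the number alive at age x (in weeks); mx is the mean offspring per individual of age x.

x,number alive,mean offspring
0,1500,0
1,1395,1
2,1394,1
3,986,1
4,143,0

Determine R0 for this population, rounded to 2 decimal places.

2.52

lx = nx/n0 = nx/1500: 1, 0.93, 0.92933…, 0.65733…, 0.09533…
lx·mx by age: 0, 0.93, 0.929333…, 0.657333…, 0
R0 = Σ lx·mx = 2.516667… → 2.52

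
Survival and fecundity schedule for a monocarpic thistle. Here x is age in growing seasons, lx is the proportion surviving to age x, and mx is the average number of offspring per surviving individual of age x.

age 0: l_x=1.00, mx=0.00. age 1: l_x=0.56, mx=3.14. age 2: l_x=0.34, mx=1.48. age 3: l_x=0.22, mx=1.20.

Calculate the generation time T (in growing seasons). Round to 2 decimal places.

lx·mx: 0, 1.7584, 0.5032, 0.264 → R0 = 2.5256
x·lx·mx: 0, 1.7584, 1.0064, 0.792 → Σ = 3.5568
T = 3.5568 / 2.5256 = 1.408299… → 1.41

1.41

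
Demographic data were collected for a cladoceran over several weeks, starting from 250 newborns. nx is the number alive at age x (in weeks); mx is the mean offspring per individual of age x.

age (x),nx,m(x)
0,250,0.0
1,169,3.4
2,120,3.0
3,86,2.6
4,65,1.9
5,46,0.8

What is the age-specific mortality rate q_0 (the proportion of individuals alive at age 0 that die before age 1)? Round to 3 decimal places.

0.324

lx = nx/n0 = nx/250: 1, 0.676, 0.48, 0.344, 0.26, 0.184
q_0 = (l_0 − l_1) / l_0 = (1 − 0.676) / 1
     = 0.324 / 1 = 0.324 → 0.324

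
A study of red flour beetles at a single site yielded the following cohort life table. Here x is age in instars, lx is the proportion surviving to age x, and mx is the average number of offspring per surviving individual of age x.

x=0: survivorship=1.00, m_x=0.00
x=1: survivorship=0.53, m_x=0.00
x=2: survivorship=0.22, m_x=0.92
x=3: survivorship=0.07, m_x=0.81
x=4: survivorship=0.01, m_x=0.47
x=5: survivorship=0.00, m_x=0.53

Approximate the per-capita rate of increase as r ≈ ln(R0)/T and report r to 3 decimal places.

R0 = Σ lx·mx = 0 + 0 + 0.2024 + 0.0567 + 0.0047 + 0 = 0.2638
Σ x·lx·mx = 0.5937; T = 0.5937/0.2638 = 2.25057…
r ≈ ln(R0)/T = ln(0.2638)/2.25057… = -0.5921… → -0.592

-0.592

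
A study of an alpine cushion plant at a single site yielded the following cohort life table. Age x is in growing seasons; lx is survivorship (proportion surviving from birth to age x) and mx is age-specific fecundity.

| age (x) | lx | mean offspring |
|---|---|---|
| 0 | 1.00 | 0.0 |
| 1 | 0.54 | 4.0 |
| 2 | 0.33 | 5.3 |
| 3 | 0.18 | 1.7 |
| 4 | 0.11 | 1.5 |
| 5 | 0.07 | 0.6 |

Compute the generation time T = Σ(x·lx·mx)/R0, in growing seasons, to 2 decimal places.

1.68

lx·mx: 0, 2.16, 1.749, 0.306, 0.165, 0.042 → R0 = 4.422
x·lx·mx: 0, 2.16, 3.498, 0.918, 0.66, 0.21 → Σ = 7.446
T = 7.446 / 4.422 = 1.683853… → 1.68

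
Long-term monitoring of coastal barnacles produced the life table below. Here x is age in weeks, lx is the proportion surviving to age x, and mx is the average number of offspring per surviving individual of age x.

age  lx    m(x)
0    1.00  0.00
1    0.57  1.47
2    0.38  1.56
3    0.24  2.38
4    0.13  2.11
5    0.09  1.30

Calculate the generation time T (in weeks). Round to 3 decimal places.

lx·mx: 0, 0.8379, 0.5928, 0.5712, 0.2743, 0.117 → R0 = 2.3932
x·lx·mx: 0, 0.8379, 1.1856, 1.7136, 1.0972, 0.585 → Σ = 5.4193
T = 5.4193 / 2.3932 = 2.264458… → 2.264

2.264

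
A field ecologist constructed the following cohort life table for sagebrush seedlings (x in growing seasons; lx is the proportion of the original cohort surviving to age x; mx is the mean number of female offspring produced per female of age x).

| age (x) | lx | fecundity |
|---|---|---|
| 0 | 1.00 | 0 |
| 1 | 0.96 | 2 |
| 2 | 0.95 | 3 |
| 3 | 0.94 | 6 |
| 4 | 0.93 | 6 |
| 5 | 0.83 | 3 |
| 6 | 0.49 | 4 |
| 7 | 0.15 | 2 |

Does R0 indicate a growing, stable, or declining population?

growing

R0 = Σ lx·mx = 0 + 1.92 + 2.85 + 5.64 + 5.58 + 2.49 + 1.96 + 0.3 = 20.74
R0 > 1, so the population is growing.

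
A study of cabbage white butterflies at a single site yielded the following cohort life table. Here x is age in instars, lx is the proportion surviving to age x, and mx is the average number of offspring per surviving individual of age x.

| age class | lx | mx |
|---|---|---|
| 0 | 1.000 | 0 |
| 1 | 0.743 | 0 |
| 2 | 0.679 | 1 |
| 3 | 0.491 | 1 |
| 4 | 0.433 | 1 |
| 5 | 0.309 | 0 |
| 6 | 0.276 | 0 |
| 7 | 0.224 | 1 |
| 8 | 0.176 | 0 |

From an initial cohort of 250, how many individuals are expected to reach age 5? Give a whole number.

77

Expected survivors = N0 · l_5 = 250 × 0.309 = 77.25 → 77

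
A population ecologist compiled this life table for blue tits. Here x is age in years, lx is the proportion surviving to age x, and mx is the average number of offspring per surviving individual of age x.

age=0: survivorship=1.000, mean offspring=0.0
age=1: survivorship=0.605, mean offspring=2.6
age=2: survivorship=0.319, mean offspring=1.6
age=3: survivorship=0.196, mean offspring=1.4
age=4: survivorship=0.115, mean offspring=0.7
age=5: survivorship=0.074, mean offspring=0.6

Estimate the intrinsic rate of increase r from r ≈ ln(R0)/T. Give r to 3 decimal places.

0.570

R0 = Σ lx·mx = 0 + 1.573 + 0.5104 + 0.2744 + 0.0805 + 0.0444 = 2.4827
Σ x·lx·mx = 3.961; T = 3.961/2.4827 = 1.59544…
r ≈ ln(R0)/T = ln(2.4827)/1.59544… = 0.56997… → 0.570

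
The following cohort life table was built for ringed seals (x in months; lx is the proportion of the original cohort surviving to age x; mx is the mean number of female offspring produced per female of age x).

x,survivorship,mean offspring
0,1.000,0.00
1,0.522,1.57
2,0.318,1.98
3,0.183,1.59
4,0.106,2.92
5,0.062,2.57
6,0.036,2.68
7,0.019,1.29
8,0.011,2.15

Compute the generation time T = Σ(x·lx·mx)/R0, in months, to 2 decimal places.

2.52

lx·mx: 0, 0.81954, 0.62964, 0.29097, 0.30952, 0.15934, 0.09648, 0.02451, 0.02365 → R0 = 2.35365
x·lx·mx: 0, 0.81954, 1.25928, 0.87291, 1.23808, 0.7967, 0.57888, 0.17157, 0.1892 → Σ = 5.92616
T = 5.92616 / 2.35365 = 2.517859… → 2.52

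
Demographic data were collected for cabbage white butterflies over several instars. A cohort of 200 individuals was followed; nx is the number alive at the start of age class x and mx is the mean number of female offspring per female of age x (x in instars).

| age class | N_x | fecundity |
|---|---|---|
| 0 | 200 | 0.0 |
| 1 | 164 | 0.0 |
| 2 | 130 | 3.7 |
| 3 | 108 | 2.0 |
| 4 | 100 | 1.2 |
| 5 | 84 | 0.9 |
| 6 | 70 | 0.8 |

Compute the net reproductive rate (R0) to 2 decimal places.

lx = nx/n0 = nx/200: 1, 0.82, 0.65, 0.54, 0.5, 0.42, 0.35
lx·mx by age: 0, 0, 2.405, 1.08, 0.6, 0.378, 0.28
R0 = Σ lx·mx = 4.743 → 4.74

4.74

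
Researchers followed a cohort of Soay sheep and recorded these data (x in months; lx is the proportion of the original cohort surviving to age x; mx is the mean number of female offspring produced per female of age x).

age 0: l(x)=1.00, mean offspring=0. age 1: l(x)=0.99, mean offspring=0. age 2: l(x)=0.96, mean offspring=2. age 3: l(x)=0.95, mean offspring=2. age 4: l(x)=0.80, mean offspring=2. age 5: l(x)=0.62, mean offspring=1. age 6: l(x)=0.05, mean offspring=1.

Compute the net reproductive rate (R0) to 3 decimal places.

6.090

lx·mx by age: 0, 0, 1.92, 1.9, 1.6, 0.62, 0.05
R0 = Σ lx·mx = 6.09 → 6.090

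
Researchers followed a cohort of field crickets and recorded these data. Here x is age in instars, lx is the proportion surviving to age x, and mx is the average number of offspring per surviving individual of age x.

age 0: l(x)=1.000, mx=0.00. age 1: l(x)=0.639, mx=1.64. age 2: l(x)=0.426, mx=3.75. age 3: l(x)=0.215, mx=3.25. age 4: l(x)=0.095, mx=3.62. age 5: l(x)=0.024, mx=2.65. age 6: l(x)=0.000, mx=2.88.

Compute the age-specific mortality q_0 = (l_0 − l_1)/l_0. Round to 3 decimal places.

0.361

q_0 = (l_0 − l_1) / l_0 = (1 − 0.639) / 1
     = 0.361 / 1 = 0.361 → 0.361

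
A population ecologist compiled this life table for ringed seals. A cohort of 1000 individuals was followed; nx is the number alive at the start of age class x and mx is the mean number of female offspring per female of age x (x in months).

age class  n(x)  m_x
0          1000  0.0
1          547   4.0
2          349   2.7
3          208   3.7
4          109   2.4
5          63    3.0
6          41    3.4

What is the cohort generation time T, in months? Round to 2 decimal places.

2.05

lx = nx/n0 = nx/1000: 1, 0.547, 0.349, 0.208, 0.109, 0.063, 0.041
lx·mx: 0, 2.188, 0.9423, 0.7696, 0.2616, 0.189, 0.1394 → R0 = 4.4899
x·lx·mx: 0, 2.188, 1.8846, 2.3088, 1.0464, 0.945, 0.8364 → Σ = 9.2092
T = 9.2092 / 4.4899 = 2.051092… → 2.05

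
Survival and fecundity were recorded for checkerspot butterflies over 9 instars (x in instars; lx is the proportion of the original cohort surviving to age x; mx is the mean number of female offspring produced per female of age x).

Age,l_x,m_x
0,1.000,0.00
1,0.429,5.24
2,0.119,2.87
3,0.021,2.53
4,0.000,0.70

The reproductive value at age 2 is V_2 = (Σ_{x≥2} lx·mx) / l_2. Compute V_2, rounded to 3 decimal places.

lx·mx for x ≥ 2: 0.34153, 0.05313, 0 → sum = 0.39466
V_2 = 0.39466 / l_2 = 0.39466 / 0.119 = 3.316471… → 3.316

3.316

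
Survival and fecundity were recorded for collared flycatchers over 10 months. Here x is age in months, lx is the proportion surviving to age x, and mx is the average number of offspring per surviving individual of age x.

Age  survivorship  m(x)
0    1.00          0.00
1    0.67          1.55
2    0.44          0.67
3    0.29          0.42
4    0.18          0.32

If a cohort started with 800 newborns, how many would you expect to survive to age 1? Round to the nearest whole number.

536

Expected survivors = N0 · l_1 = 800 × 0.67 = 536 → 536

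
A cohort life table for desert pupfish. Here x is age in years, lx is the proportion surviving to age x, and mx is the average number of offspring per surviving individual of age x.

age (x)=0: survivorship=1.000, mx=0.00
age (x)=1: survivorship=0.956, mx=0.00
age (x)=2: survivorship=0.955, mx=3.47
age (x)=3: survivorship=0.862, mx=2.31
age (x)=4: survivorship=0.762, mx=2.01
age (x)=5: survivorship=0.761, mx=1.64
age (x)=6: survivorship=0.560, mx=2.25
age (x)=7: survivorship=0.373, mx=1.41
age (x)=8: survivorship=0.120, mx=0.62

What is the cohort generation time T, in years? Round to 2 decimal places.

3.70

lx·mx: 0, 0, 3.31385, 1.99122, 1.53162, 1.24804, 1.26, 0.52593, 0.0744 → R0 = 9.94506
x·lx·mx: 0, 0, 6.6277, 5.97366, 6.12648, 6.2402, 7.56, 3.68151, 0.5952 → Σ = 36.80475
T = 36.80475 / 9.94506 = 3.700807… → 3.70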